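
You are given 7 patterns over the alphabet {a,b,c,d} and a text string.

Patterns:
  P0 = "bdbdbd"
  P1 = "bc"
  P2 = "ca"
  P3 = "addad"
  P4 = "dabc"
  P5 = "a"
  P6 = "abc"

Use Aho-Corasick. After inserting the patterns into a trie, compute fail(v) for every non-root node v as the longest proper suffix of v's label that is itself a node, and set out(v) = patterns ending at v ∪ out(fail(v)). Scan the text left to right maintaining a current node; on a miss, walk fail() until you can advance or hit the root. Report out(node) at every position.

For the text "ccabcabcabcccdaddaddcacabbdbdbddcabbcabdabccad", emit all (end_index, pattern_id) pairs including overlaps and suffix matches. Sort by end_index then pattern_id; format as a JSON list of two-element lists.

Build automaton:
Trie (insert patterns):
  n0 'ε': a→10 b→1 c→8 d→15
  n1 'b': c→7 d→2
  n2 'bd': b→3
  n3 'bdb': d→4
  n4 'bdbd': b→5
  n5 'bdbdb': d→6
  n6 'bdbdbd': ·  ←P0
  n7 'bc': ·  ←P1
  n8 'c': a→9
  n9 'ca': ·  ←P2
  n10 'a': b→19 d→11  ←P5
  n11 'ad': d→12
  n12 'add': a→13
  n13 'adda': d→14
  n14 'addad': ·  ←P3
  n15 'd': a→16
  n16 'da': b→17
  n17 'dab': c→18
  n18 'dabc': ·  ←P4
  n19 'ab': c→20
  n20 'abc': ·  ←P6

Failure links (BFS by depth):
  n1('b'): parent n0 fail=0; on 'b' 0 → fail=0;  out ∅∪∅=∅
  n8('c'): parent n0 fail=0; on 'c' 0 → fail=0;  out ∅∪∅=∅
  n10('a'): parent n0 fail=0; on 'a' 0 → fail=0;  out {5}∪∅={5}
  n15('d'): parent n0 fail=0; on 'd' 0 → fail=0;  out ∅∪∅=∅
  n2('bd'): parent n1 fail=0; on 'd' 0 → fail=15;  out ∅∪∅=∅
  n7('bc'): parent n1 fail=0; on 'c' 0 → fail=8;  out {1}∪∅={1}
  n9('ca'): parent n8 fail=0; on 'a' 0 → fail=10;  out {2}∪{5}={2,5}
  n11('ad'): parent n10 fail=0; on 'd' 0 → fail=15;  out ∅∪∅=∅
  n16('da'): parent n15 fail=0; on 'a' 0 → fail=10;  out ∅∪{5}={5}
  n19('ab'): parent n10 fail=0; on 'b' 0 → fail=1;  out ∅∪∅=∅
  n3('bdb'): parent n2 fail=15; on 'b' 15→0 → fail=1;  out ∅∪∅=∅
  n12('add'): parent n11 fail=15; on 'd' 15→0 → fail=15;  out ∅∪∅=∅
  n17('dab'): parent n16 fail=10; on 'b' 10 → fail=19;  out ∅∪∅=∅
  n20('abc'): parent n19 fail=1; on 'c' 1 → fail=7;  out {6}∪{1}={1,6}
  n4('bdbd'): parent n3 fail=1; on 'd' 1 → fail=2;  out ∅∪∅=∅
  n13('adda'): parent n12 fail=15; on 'a' 15 → fail=16;  out ∅∪{5}={5}
  n18('dabc'): parent n17 fail=19; on 'c' 19 → fail=20;  out {4}∪{1,6}={1,4,6}
  n5('bdbdb'): parent n4 fail=2; on 'b' 2 → fail=3;  out ∅∪∅=∅
  n14('addad'): parent n13 fail=16; on 'd' 16→10 → fail=11;  out {3}∪∅={3}
  n6('bdbdbd'): parent n5 fail=3; on 'd' 3 → fail=4;  out {0}∪∅={0}

Run:
pos 0 'c': at 8
pos 1 'c': at 8 ·f
pos 2 'a': at 9  ** P2@[1:2],P5@[2:2]
pos 3 'b': at 19 ·f
pos 4 'c': at 20  ** P1@[3:4],P6@[2:4]
pos 5 'a': at 9 ·f  ** P2@[4:5],P5@[5:5]
pos 6 'b': at 19 ·f
pos 7 'c': at 20  ** P1@[6:7],P6@[5:7]
pos 8 'a': at 9 ·f  ** P2@[7:8],P5@[8:8]
pos 9 'b': at 19 ·f
pos 10 'c': at 20  ** P1@[9:10],P6@[8:10]
pos 11 'c': at 8 ·f
pos 12 'c': at 8 ·f
pos 13 'd': at 15 ·f
pos 14 'a': at 16  ** P5@[14:14]
pos 15 'd': at 11 ·f
pos 16 'd': at 12
pos 17 'a': at 13  ** P5@[17:17]
pos 18 'd': at 14  ** P3@[14:18]
pos 19 'd': at 12 ·f
pos 20 'c': at 8 ·f
pos 21 'a': at 9  ** P2@[20:21],P5@[21:21]
pos 22 'c': at 8 ·f
pos 23 'a': at 9  ** P2@[22:23],P5@[23:23]
pos 24 'b': at 19 ·f
pos 25 'b': at 1 ·f
pos 26 'd': at 2
pos 27 'b': at 3
pos 28 'd': at 4
pos 29 'b': at 5
pos 30 'd': at 6  ** P0@[25:30]
pos 31 'd': at 15 ·f
pos 32 'c': at 8 ·f
pos 33 'a': at 9  ** P2@[32:33],P5@[33:33]
pos 34 'b': at 19 ·f
pos 35 'b': at 1 ·f
pos 36 'c': at 7  ** P1@[35:36]
pos 37 'a': at 9 ·f  ** P2@[36:37],P5@[37:37]
pos 38 'b': at 19 ·f
pos 39 'd': at 2 ·f
pos 40 'a': at 16 ·f  ** P5@[40:40]
pos 41 'b': at 17
pos 42 'c': at 18  ** P1@[41:42],P4@[39:42],P6@[40:42]
pos 43 'c': at 8 ·f
pos 44 'a': at 9  ** P2@[43:44],P5@[44:44]
pos 45 'd': at 11 ·f

All matches (sorted): [[2,2],[2,5],[4,1],[4,6],[5,2],[5,5],[7,1],[7,6],[8,2],[8,5],[10,1],[10,6],[14,5],[17,5],[18,3],[21,2],[21,5],[23,2],[23,5],[30,0],[33,2],[33,5],[36,1],[37,2],[37,5],[40,5],[42,1],[42,4],[42,6],[44,2],[44,5]]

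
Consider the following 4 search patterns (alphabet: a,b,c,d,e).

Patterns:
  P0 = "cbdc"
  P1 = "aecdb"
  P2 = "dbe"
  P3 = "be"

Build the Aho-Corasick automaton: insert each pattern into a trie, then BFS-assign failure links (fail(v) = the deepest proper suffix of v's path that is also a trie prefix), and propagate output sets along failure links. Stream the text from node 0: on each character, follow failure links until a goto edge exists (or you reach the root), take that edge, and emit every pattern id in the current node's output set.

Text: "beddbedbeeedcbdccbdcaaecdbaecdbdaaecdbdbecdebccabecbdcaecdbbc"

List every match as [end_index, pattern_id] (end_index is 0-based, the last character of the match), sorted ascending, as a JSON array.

Build automaton:
Trie nodes:
  0='ε' goto a→5 b→13 c→1 d→10
  1='c' goto b→2
  2='cb' goto d→3
  3='cbd' goto c→4
  4='cbdc' goto ·  [P0 ends]
  5='a' goto e→6
  6='ae' goto c→7
  7='aec' goto d→8
  8='aecd' goto b→9
  9='aecdb' goto ·  [P1 ends]
  10='d' goto b→11
  11='db' goto e→12
  12='dbe' goto ·  [P2 ends]
  13='b' goto e→14
  14='be' goto ·  [P3 ends]

BFS fail/out derivation:
  n1('c'): parent n0 fail=0; on 'c' 0 → fail=0;  out ∅∪∅=∅
  n5('a'): parent n0 fail=0; on 'a' 0 → fail=0;  out ∅∪∅=∅
  n10('d'): parent n0 fail=0; on 'd' 0 → fail=0;  out ∅∪∅=∅
  n13('b'): parent n0 fail=0; on 'b' 0 → fail=0;  out ∅∪∅=∅
  n2('cb'): parent n1 fail=0; on 'b' 0 → fail=13;  out ∅∪∅=∅
  n6('ae'): parent n5 fail=0; on 'e' 0 → fail=0;  out ∅∪∅=∅
  n11('db'): parent n10 fail=0; on 'b' 0 → fail=13;  out ∅∪∅=∅
  n14('be'): parent n13 fail=0; on 'e' 0 → fail=0;  out {3}∪∅={3}
  n3('cbd'): parent n2 fail=13; on 'd' 13→0 → fail=10;  out ∅∪∅=∅
  n7('aec'): parent n6 fail=0; on 'c' 0 → fail=1;  out ∅∪∅=∅
  n12('dbe'): parent n11 fail=13; on 'e' 13 → fail=14;  out {2}∪{3}={2,3}
  n4('cbdc'): parent n3 fail=10; on 'c' 10→0 → fail=1;  out {0}∪∅={0}
  n8('aecd'): parent n7 fail=1; on 'd' 1→0 → fail=10;  out ∅∪∅=∅
  n9('aecdb'): parent n8 fail=10; on 'b' 10 → fail=11;  out {1}∪∅={1}

Text stream:
[0] read 'b'  n0⇒n13
[1] read 'e'  n13⇒n14  → match P3@[0:1]
[2] read 'd'  n14⇒n10 (via fail)
[3] read 'd'  n10⇒n10 (via fail)
[4] read 'b'  n10⇒n11
[5] read 'e'  n11⇒n12  → match P2@[3:5],P3@[4:5]
[6] read 'd'  n12⇒n10 (via fail)
[7] read 'b'  n10⇒n11
[8] read 'e'  n11⇒n12  → match P2@[6:8],P3@[7:8]
[9] read 'e'  n12⇒n0 (via fail)
[10] read 'e'  n0⇒n0
[11] read 'd'  n0⇒n10
[12] read 'c'  n10⇒n1 (via fail)
[13] read 'b'  n1⇒n2
[14] read 'd'  n2⇒n3
[15] read 'c'  n3⇒n4  → match P0@[12:15]
[16] read 'c'  n4⇒n1 (via fail)
[17] read 'b'  n1⇒n2
[18] read 'd'  n2⇒n3
[19] read 'c'  n3⇒n4  → match P0@[16:19]
[20] read 'a'  n4⇒n5 (via fail)
[21] read 'a'  n5⇒n5 (via fail)
[22] read 'e'  n5⇒n6
[23] read 'c'  n6⇒n7
[24] read 'd'  n7⇒n8
[25] read 'b'  n8⇒n9  → match P1@[21:25]
[26] read 'a'  n9⇒n5 (via fail)
[27] read 'e'  n5⇒n6
[28] read 'c'  n6⇒n7
[29] read 'd'  n7⇒n8
[30] read 'b'  n8⇒n9  → match P1@[26:30]
[31] read 'd'  n9⇒n10 (via fail)
[32] read 'a'  n10⇒n5 (via fail)
[33] read 'a'  n5⇒n5 (via fail)
[34] read 'e'  n5⇒n6
[35] read 'c'  n6⇒n7
[36] read 'd'  n7⇒n8
[37] read 'b'  n8⇒n9  → match P1@[33:37]
[38] read 'd'  n9⇒n10 (via fail)
[39] read 'b'  n10⇒n11
[40] read 'e'  n11⇒n12  → match P2@[38:40],P3@[39:40]
[41] read 'c'  n12⇒n1 (via fail)
[42] read 'd'  n1⇒n10 (via fail)
[43] read 'e'  n10⇒n0 (via fail)
[44] read 'b'  n0⇒n13
[45] read 'c'  n13⇒n1 (via fail)
[46] read 'c'  n1⇒n1 (via fail)
[47] read 'a'  n1⇒n5 (via fail)
[48] read 'b'  n5⇒n13 (via fail)
[49] read 'e'  n13⇒n14  → match P3@[48:49]
[50] read 'c'  n14⇒n1 (via fail)
[51] read 'b'  n1⇒n2
[52] read 'd'  n2⇒n3
[53] read 'c'  n3⇒n4  → match P0@[50:53]
[54] read 'a'  n4⇒n5 (via fail)
[55] read 'e'  n5⇒n6
[56] read 'c'  n6⇒n7
[57] read 'd'  n7⇒n8
[58] read 'b'  n8⇒n9  → match P1@[54:58]
[59] read 'b'  n9⇒n13 (via fail)
[60] read 'c'  n13⇒n1 (via fail)

Matches: [[1,3],[5,2],[5,3],[8,2],[8,3],[15,0],[19,0],[25,1],[30,1],[37,1],[40,2],[40,3],[49,3],[53,0],[58,1]]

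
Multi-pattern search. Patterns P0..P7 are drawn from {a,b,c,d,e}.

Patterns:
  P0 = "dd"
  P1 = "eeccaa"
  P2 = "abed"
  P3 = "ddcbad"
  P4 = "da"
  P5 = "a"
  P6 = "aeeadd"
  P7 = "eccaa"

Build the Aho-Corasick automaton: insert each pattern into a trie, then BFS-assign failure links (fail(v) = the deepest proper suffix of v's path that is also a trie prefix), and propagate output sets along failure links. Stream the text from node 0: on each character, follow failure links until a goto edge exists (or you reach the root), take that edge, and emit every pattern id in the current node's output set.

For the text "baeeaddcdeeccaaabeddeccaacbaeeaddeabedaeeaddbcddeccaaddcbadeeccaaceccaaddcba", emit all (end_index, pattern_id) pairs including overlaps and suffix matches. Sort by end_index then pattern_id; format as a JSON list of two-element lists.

Build:
Trie (insert patterns):
  0='ε' goto a→9 d→1 e→3
  1='d' goto a→17 d→2
  2='dd' goto c→13  [P0 ends]
  3='e' goto c→23 e→4
  4='ee' goto c→5
  5='eec' goto c→6
  6='eecc' goto a→7
  7='eecca' goto a→8
  8='eeccaa' goto ·  [P1 ends]
  9='a' goto b→10 e→18  [P5 ends]
  10='ab' goto e→11
  11='abe' goto d→12
  12='abed' goto ·  [P2 ends]
  13='ddc' goto b→14
  14='ddcb' goto a→15
  15='ddcba' goto d→16
  16='ddcbad' goto ·  [P3 ends]
  17='da' goto ·  [P4 ends]
  18='ae' goto e→19
  19='aee' goto a→20
  20='aeea' goto d→21
  21='aeead' goto d→22
  22='aeeadd' goto ·  [P6 ends]
  23='ec' goto c→24
  24='ecc' goto a→25
  25='ecca' goto a→26
  26='eccaa' goto ·  [P7 ends]

Failure links (BFS by depth):
  fail(1) 'd': from fail(0)=0 chase 'd': 0 ⇒ 0;  out=∅∪out(0)=∅
  fail(3) 'e': from fail(0)=0 chase 'e': 0 ⇒ 0;  out=∅∪out(0)=∅
  fail(9) 'a': from fail(0)=0 chase 'a': 0 ⇒ 0;  out={5}∪out(0)={5}
  fail(2) 'dd': from fail(1)=0 chase 'd': 0 ⇒ 1;  out={0}∪out(1)={0}
  fail(4) 'ee': from fail(3)=0 chase 'e': 0 ⇒ 3;  out=∅∪out(3)=∅
  fail(10) 'ab': from fail(9)=0 chase 'b': 0 ⇒ 0;  out=∅∪out(0)=∅
  fail(17) 'da': from fail(1)=0 chase 'a': 0 ⇒ 9;  out={4}∪out(9)={4,5}
  fail(18) 'ae': from fail(9)=0 chase 'e': 0 ⇒ 3;  out=∅∪out(3)=∅
  fail(23) 'ec': from fail(3)=0 chase 'c': 0 ⇒ 0;  out=∅∪out(0)=∅
  fail(5) 'eec': from fail(4)=3 chase 'c': 3 ⇒ 23;  out=∅∪out(23)=∅
  fail(11) 'abe': from fail(10)=0 chase 'e': 0 ⇒ 3;  out=∅∪out(3)=∅
  fail(13) 'ddc': from fail(2)=1 chase 'c': 1→0 ⇒ 0;  out=∅∪out(0)=∅
  fail(19) 'aee': from fail(18)=3 chase 'e': 3 ⇒ 4;  out=∅∪out(4)=∅
  fail(24) 'ecc': from fail(23)=0 chase 'c': 0 ⇒ 0;  out=∅∪out(0)=∅
  fail(6) 'eecc': from fail(5)=23 chase 'c': 23 ⇒ 24;  out=∅∪out(24)=∅
  fail(12) 'abed': from fail(11)=3 chase 'd': 3→0 ⇒ 1;  out={2}∪out(1)={2}
  fail(14) 'ddcb': from fail(13)=0 chase 'b': 0 ⇒ 0;  out=∅∪out(0)=∅
  fail(20) 'aeea': from fail(19)=4 chase 'a': 4→3→0 ⇒ 9;  out=∅∪out(9)={5}
  fail(25) 'ecca': from fail(24)=0 chase 'a': 0 ⇒ 9;  out=∅∪out(9)={5}
  fail(7) 'eecca': from fail(6)=24 chase 'a': 24 ⇒ 25;  out=∅∪out(25)={5}
  fail(15) 'ddcba': from fail(14)=0 chase 'a': 0 ⇒ 9;  out=∅∪out(9)={5}
  fail(21) 'aeead': from fail(20)=9 chase 'd': 9→0 ⇒ 1;  out=∅∪out(1)=∅
  fail(26) 'eccaa': from fail(25)=9 chase 'a': 9→0 ⇒ 9;  out={7}∪out(9)={5,7}
  fail(8) 'eeccaa': from fail(7)=25 chase 'a': 25 ⇒ 26;  out={1}∪out(26)={1,5,7}
  fail(16) 'ddcbad': from fail(15)=9 chase 'd': 9→0 ⇒ 1;  out={3}∪out(1)={3}
  fail(22) 'aeeadd': from fail(21)=1 chase 'd': 1 ⇒ 2;  out={6}∪out(2)={0,6}

Text stream:
pos 0 'b': at 0
pos 1 'a': at 9  emit P5@[1:1]
pos 2 'e': at 18
pos 3 'e': at 19
pos 4 'a': at 20  emit P5@[4:4]
pos 5 'd': at 21
pos 6 'd': at 22  emit P0@[5:6],P6@[1:6]
pos 7 'c': at 13 (via fail)
pos 8 'd': at 1 (via fail)
pos 9 'e': at 3 (via fail)
pos 10 'e': at 4
pos 11 'c': at 5
pos 12 'c': at 6
pos 13 'a': at 7  emit P5@[13:13]
pos 14 'a': at 8  emit P1@[9:14],P5@[14:14],P7@[10:14]
pos 15 'a': at 9 (via fail)  emit P5@[15:15]
pos 16 'b': at 10
pos 17 'e': at 11
pos 18 'd': at 12  emit P2@[15:18]
pos 19 'd': at 2 (via fail)  emit P0@[18:19]
pos 20 'e': at 3 (via fail)
pos 21 'c': at 23
pos 22 'c': at 24
pos 23 'a': at 25  emit P5@[23:23]
pos 24 'a': at 26  emit P5@[24:24],P7@[20:24]
pos 25 'c': at 0 (via fail)
pos 26 'b': at 0
pos 27 'a': at 9  emit P5@[27:27]
pos 28 'e': at 18
pos 29 'e': at 19
pos 30 'a': at 20  emit P5@[30:30]
pos 31 'd': at 21
pos 32 'd': at 22  emit P0@[31:32],P6@[27:32]
pos 33 'e': at 3 (via fail)
pos 34 'a': at 9 (via fail)  emit P5@[34:34]
pos 35 'b': at 10
pos 36 'e': at 11
pos 37 'd': at 12  emit P2@[34:37]
pos 38 'a': at 17 (via fail)  emit P4@[37:38],P5@[38:38]
pos 39 'e': at 18 (via fail)
pos 40 'e': at 19
pos 41 'a': at 20  emit P5@[41:41]
pos 42 'd': at 21
pos 43 'd': at 22  emit P0@[42:43],P6@[38:43]
pos 44 'b': at 0 (via fail)
pos 45 'c': at 0
pos 46 'd': at 1
pos 47 'd': at 2  emit P0@[46:47]
pos 48 'e': at 3 (via fail)
pos 49 'c': at 23
pos 50 'c': at 24
pos 51 'a': at 25  emit P5@[51:51]
pos 52 'a': at 26  emit P5@[52:52],P7@[48:52]
pos 53 'd': at 1 (via fail)
pos 54 'd': at 2  emit P0@[53:54]
pos 55 'c': at 13
pos 56 'b': at 14
pos 57 'a': at 15  emit P5@[57:57]
pos 58 'd': at 16  emit P3@[53:58]
pos 59 'e': at 3 (via fail)
pos 60 'e': at 4
pos 61 'c': at 5
pos 62 'c': at 6
pos 63 'a': at 7  emit P5@[63:63]
pos 64 'a': at 8  emit P1@[59:64],P5@[64:64],P7@[60:64]
pos 65 'c': at 0 (via fail)
pos 66 'e': at 3
pos 67 'c': at 23
pos 68 'c': at 24
pos 69 'a': at 25  emit P5@[69:69]
pos 70 'a': at 26  emit P5@[70:70],P7@[66:70]
pos 71 'd': at 1 (via fail)
pos 72 'd': at 2  emit P0@[71:72]
pos 73 'c': at 13
pos 74 'b': at 14
pos 75 'a': at 15  emit P5@[75:75]

All matches (sorted): [[1,5],[4,5],[6,0],[6,6],[13,5],[14,1],[14,5],[14,7],[15,5],[18,2],[19,0],[23,5],[24,5],[24,7],[27,5],[30,5],[32,0],[32,6],[34,5],[37,2],[38,4],[38,5],[41,5],[43,0],[43,6],[47,0],[51,5],[52,5],[52,7],[54,0],[57,5],[58,3],[63,5],[64,1],[64,5],[64,7],[69,5],[70,5],[70,7],[72,0],[75,5]]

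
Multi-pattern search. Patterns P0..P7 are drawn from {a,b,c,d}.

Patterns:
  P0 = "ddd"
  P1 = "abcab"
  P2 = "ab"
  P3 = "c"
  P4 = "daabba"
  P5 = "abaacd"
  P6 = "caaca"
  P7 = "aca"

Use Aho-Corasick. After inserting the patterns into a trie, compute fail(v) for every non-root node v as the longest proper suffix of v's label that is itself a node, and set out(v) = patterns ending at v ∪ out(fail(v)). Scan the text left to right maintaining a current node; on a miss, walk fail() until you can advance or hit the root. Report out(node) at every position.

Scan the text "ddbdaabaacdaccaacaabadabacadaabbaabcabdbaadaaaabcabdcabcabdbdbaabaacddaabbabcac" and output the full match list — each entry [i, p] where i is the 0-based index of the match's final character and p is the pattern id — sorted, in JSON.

Build automaton:
Trie nodes:
  0='ε' goto a→4 c→9 d→1
  1='d' goto a→10 d→2
  2='dd' goto d→3
  3='ddd' goto ·  ←P0
  4='a' goto b→5 c→23
  5='ab' goto a→15 c→6  ←P2
  6='abc' goto a→7
  7='abca' goto b→8
  8='abcab' goto ·  ←P1
  9='c' goto a→19  ←P3
  10='da' goto a→11
  11='daa' goto b→12
  12='daab' goto b→13
  13='daabb' goto a→14
  14='daabba' goto ·  ←P4
  15='aba' goto a→16
  16='abaa' goto c→17
  17='abaac' goto d→18
  18='abaacd' goto ·  ←P5
  19='ca' goto a→20
  20='caa' goto c→21
  21='caac' goto a→22
  22='caaca' goto ·  ←P6
  23='ac' goto a→24
  24='aca' goto ·  ←P7

BFS fail/out derivation:
  fail(1) 'd': from fail(0)=0 chase 'd': 0 ⇒ 0;  out=∅∪out(0)=∅
  fail(4) 'a': from fail(0)=0 chase 'a': 0 ⇒ 0;  out=∅∪out(0)=∅
  fail(9) 'c': from fail(0)=0 chase 'c': 0 ⇒ 0;  out={3}∪out(0)={3}
  fail(2) 'dd': from fail(1)=0 chase 'd': 0 ⇒ 1;  out=∅∪out(1)=∅
  fail(5) 'ab': from fail(4)=0 chase 'b': 0 ⇒ 0;  out={2}∪out(0)={2}
  fail(10) 'da': from fail(1)=0 chase 'a': 0 ⇒ 4;  out=∅∪out(4)=∅
  fail(19) 'ca': from fail(9)=0 chase 'a': 0 ⇒ 4;  out=∅∪out(4)=∅
  fail(23) 'ac': from fail(4)=0 chase 'c': 0 ⇒ 9;  out=∅∪out(9)={3}
  fail(3) 'ddd': from fail(2)=1 chase 'd': 1 ⇒ 2;  out={0}∪out(2)={0}
  fail(6) 'abc': from fail(5)=0 chase 'c': 0 ⇒ 9;  out=∅∪out(9)={3}
  fail(11) 'daa': from fail(10)=4 chase 'a': 4→0 ⇒ 4;  out=∅∪out(4)=∅
  fail(15) 'aba': from fail(5)=0 chase 'a': 0 ⇒ 4;  out=∅∪out(4)=∅
  fail(20) 'caa': from fail(19)=4 chase 'a': 4→0 ⇒ 4;  out=∅∪out(4)=∅
  fail(24) 'aca': from fail(23)=9 chase 'a': 9 ⇒ 19;  out={7}∪out(19)={7}
  fail(7) 'abca': from fail(6)=9 chase 'a': 9 ⇒ 19;  out=∅∪out(19)=∅
  fail(12) 'daab': from fail(11)=4 chase 'b': 4 ⇒ 5;  out=∅∪out(5)={2}
  fail(16) 'abaa': from fail(15)=4 chase 'a': 4→0 ⇒ 4;  out=∅∪out(4)=∅
  fail(21) 'caac': from fail(20)=4 chase 'c': 4 ⇒ 23;  out=∅∪out(23)={3}
  fail(8) 'abcab': from fail(7)=19 chase 'b': 19→4 ⇒ 5;  out={1}∪out(5)={1,2}
  fail(13) 'daabb': from fail(12)=5 chase 'b': 5→0 ⇒ 0;  out=∅∪out(0)=∅
  fail(17) 'abaac': from fail(16)=4 chase 'c': 4 ⇒ 23;  out=∅∪out(23)={3}
  fail(22) 'caaca': from fail(21)=23 chase 'a': 23 ⇒ 24;  out={6}∪out(24)={6,7}
  fail(14) 'daabba': from fail(13)=0 chase 'a': 0 ⇒ 4;  out={4}∪out(4)={4}
  fail(18) 'abaacd': from fail(17)=23 chase 'd': 23→9→0 ⇒ 1;  out={5}∪out(1)={5}

Run:
i=0 'd': node 0→1
i=1 'd': node 1→2
i=2 'b': node 2→0 ·f
i=3 'd': node 0→1
i=4 'a': node 1→10
i=5 'a': node 10→11
i=6 'b': node 11→12  → match P2@[5:6]
i=7 'a': node 12→15 ·f
i=8 'a': node 15→16
i=9 'c': node 16→17  → match P3@[9:9]
i=10 'd': node 17→18  → match P5@[5:10]
i=11 'a': node 18→10 ·f
i=12 'c': node 10→23 ·f  → match P3@[12:12]
i=13 'c': node 23→9 ·f  → match P3@[13:13]
i=14 'a': node 9→19
i=15 'a': node 19→20
i=16 'c': node 20→21  → match P3@[16:16]
i=17 'a': node 21→22  → match P6@[13:17],P7@[15:17]
i=18 'a': node 22→20 ·f
i=19 'b': node 20→5 ·f  → match P2@[18:19]
i=20 'a': node 5→15
i=21 'd': node 15→1 ·f
i=22 'a': node 1→10
i=23 'b': node 10→5 ·f  → match P2@[22:23]
i=24 'a': node 5→15
i=25 'c': node 15→23 ·f  → match P3@[25:25]
i=26 'a': node 23→24  → match P7@[24:26]
i=27 'd': node 24→1 ·f
i=28 'a': node 1→10
i=29 'a': node 10→11
i=30 'b': node 11→12  → match P2@[29:30]
i=31 'b': node 12→13
i=32 'a': node 13→14  → match P4@[27:32]
i=33 'a': node 14→4 ·f
i=34 'b': node 4→5  → match P2@[33:34]
i=35 'c': node 5→6  → match P3@[35:35]
i=36 'a': node 6→7
i=37 'b': node 7→8  → match P1@[33:37],P2@[36:37]
i=38 'd': node 8→1 ·f
i=39 'b': node 1→0 ·f
i=40 'a': node 0→4
i=41 'a': node 4→4 ·f
i=42 'd': node 4→1 ·f
i=43 'a': node 1→10
i=44 'a': node 10→11
i=45 'a': node 11→4 ·f
i=46 'a': node 4→4 ·f
i=47 'b': node 4→5  → match P2@[46:47]
i=48 'c': node 5→6  → match P3@[48:48]
i=49 'a': node 6→7
i=50 'b': node 7→8  → match P1@[46:50],P2@[49:50]
i=51 'd': node 8→1 ·f
i=52 'c': node 1→9 ·f  → match P3@[52:52]
i=53 'a': node 9→19
i=54 'b': node 19→5 ·f  → match P2@[53:54]
i=55 'c': node 5→6  → match P3@[55:55]
i=56 'a': node 6→7
i=57 'b': node 7→8  → match P1@[53:57],P2@[56:57]
i=58 'd': node 8→1 ·f
i=59 'b': node 1→0 ·f
i=60 'd': node 0→1
i=61 'b': node 1→0 ·f
i=62 'a': node 0→4
i=63 'a': node 4→4 ·f
i=64 'b': node 4→5  → match P2@[63:64]
i=65 'a': node 5→15
i=66 'a': node 15→16
i=67 'c': node 16→17  → match P3@[67:67]
i=68 'd': node 17→18  → match P5@[63:68]
i=69 'd': node 18→2 ·f
i=70 'a': node 2→10 ·f
i=71 'a': node 10→11
i=72 'b': node 11→12  → match P2@[71:72]
i=73 'b': node 12→13
i=74 'a': node 13→14  → match P4@[69:74]
i=75 'b': node 14→5 ·f  → match P2@[74:75]
i=76 'c': node 5→6  → match P3@[76:76]
i=77 'a': node 6→7
i=78 'c': node 7→23 ·f  → match P3@[78:78]

All matches (sorted): [[6,2],[9,3],[10,5],[12,3],[13,3],[16,3],[17,6],[17,7],[19,2],[23,2],[25,3],[26,7],[30,2],[32,4],[34,2],[35,3],[37,1],[37,2],[47,2],[48,3],[50,1],[50,2],[52,3],[54,2],[55,3],[57,1],[57,2],[64,2],[67,3],[68,5],[72,2],[74,4],[75,2],[76,3],[78,3]]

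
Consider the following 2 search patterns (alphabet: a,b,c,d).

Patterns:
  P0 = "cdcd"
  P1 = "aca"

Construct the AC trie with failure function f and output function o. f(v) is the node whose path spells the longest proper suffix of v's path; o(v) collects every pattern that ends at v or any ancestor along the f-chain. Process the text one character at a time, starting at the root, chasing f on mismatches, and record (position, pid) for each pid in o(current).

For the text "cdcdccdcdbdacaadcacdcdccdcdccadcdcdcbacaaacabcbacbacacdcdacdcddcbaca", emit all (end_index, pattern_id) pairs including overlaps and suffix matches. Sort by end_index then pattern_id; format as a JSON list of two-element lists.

Build automaton:
Trie (insert patterns):
  0='ε' goto a→5 c→1
  1='c' goto d→2
  2='cd' goto c→3
  3='cdc' goto d→4
  4='cdcd' goto ·  ←P0
  5='a' goto c→6
  6='ac' goto a→7
  7='aca' goto ·  ←P1

Failure links (BFS by depth):
  fail(1) 'c': from fail(0)=0 chase 'c': 0 ⇒ 0;  out=∅∪out(0)=∅
  fail(5) 'a': from fail(0)=0 chase 'a': 0 ⇒ 0;  out=∅∪out(0)=∅
  fail(2) 'cd': from fail(1)=0 chase 'd': 0 ⇒ 0;  out=∅∪out(0)=∅
  fail(6) 'ac': from fail(5)=0 chase 'c': 0 ⇒ 1;  out=∅∪out(1)=∅
  fail(3) 'cdc': from fail(2)=0 chase 'c': 0 ⇒ 1;  out=∅∪out(1)=∅
  fail(7) 'aca': from fail(6)=1 chase 'a': 1→0 ⇒ 5;  out={1}∪out(5)={1}
  fail(4) 'cdcd': from fail(3)=1 chase 'd': 1 ⇒ 2;  out={0}∪out(2)={0}

Run:
[0] read 'c'  n0⇒n1
[1] read 'd'  n1⇒n2
[2] read 'c'  n2⇒n3
[3] read 'd'  n3⇒n4  emit P0@[0:3]
[4] read 'c'  n4⇒n3 (via fail)
[5] read 'c'  n3⇒n1 (via fail)
[6] read 'd'  n1⇒n2
[7] read 'c'  n2⇒n3
[8] read 'd'  n3⇒n4  emit P0@[5:8]
[9] read 'b'  n4⇒n0 (via fail)
[10] read 'd'  n0⇒n0
[11] read 'a'  n0⇒n5
[12] read 'c'  n5⇒n6
[13] read 'a'  n6⇒n7  emit P1@[11:13]
[14] read 'a'  n7⇒n5 (via fail)
[15] read 'd'  n5⇒n0 (via fail)
[16] read 'c'  n0⇒n1
[17] read 'a'  n1⇒n5 (via fail)
[18] read 'c'  n5⇒n6
[19] read 'd'  n6⇒n2 (via fail)
[20] read 'c'  n2⇒n3
[21] read 'd'  n3⇒n4  emit P0@[18:21]
[22] read 'c'  n4⇒n3 (via fail)
[23] read 'c'  n3⇒n1 (via fail)
[24] read 'd'  n1⇒n2
[25] read 'c'  n2⇒n3
[26] read 'd'  n3⇒n4  emit P0@[23:26]
[27] read 'c'  n4⇒n3 (via fail)
[28] read 'c'  n3⇒n1 (via fail)
[29] read 'a'  n1⇒n5 (via fail)
[30] read 'd'  n5⇒n0 (via fail)
[31] read 'c'  n0⇒n1
[32] read 'd'  n1⇒n2
[33] read 'c'  n2⇒n3
[34] read 'd'  n3⇒n4  emit P0@[31:34]
[35] read 'c'  n4⇒n3 (via fail)
[36] read 'b'  n3⇒n0 (via fail)
[37] read 'a'  n0⇒n5
[38] read 'c'  n5⇒n6
[39] read 'a'  n6⇒n7  emit P1@[37:39]
[40] read 'a'  n7⇒n5 (via fail)
[41] read 'a'  n5⇒n5 (via fail)
[42] read 'c'  n5⇒n6
[43] read 'a'  n6⇒n7  emit P1@[41:43]
[44] read 'b'  n7⇒n0 (via fail)
[45] read 'c'  n0⇒n1
[46] read 'b'  n1⇒n0 (via fail)
[47] read 'a'  n0⇒n5
[48] read 'c'  n5⇒n6
[49] read 'b'  n6⇒n0 (via fail)
[50] read 'a'  n0⇒n5
[51] read 'c'  n5⇒n6
[52] read 'a'  n6⇒n7  emit P1@[50:52]
[53] read 'c'  n7⇒n6 (via fail)
[54] read 'd'  n6⇒n2 (via fail)
[55] read 'c'  n2⇒n3
[56] read 'd'  n3⇒n4  emit P0@[53:56]
[57] read 'a'  n4⇒n5 (via fail)
[58] read 'c'  n5⇒n6
[59] read 'd'  n6⇒n2 (via fail)
[60] read 'c'  n2⇒n3
[61] read 'd'  n3⇒n4  emit P0@[58:61]
[62] read 'd'  n4⇒n0 (via fail)
[63] read 'c'  n0⇒n1
[64] read 'b'  n1⇒n0 (via fail)
[65] read 'a'  n0⇒n5
[66] read 'c'  n5⇒n6
[67] read 'a'  n6⇒n7  emit P1@[65:67]

All matches (sorted): [[3,0],[8,0],[13,1],[21,0],[26,0],[34,0],[39,1],[43,1],[52,1],[56,0],[61,0],[67,1]]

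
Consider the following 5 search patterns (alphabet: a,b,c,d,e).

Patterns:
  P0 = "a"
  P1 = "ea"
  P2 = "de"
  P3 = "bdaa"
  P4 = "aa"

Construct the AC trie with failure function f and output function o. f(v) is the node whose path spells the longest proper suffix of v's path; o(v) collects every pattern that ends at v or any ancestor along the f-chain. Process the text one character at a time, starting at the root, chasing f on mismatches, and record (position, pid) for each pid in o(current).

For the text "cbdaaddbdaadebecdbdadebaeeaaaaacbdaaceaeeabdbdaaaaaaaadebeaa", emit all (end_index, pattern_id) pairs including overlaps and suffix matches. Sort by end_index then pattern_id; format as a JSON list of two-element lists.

Construct AC machine:
Trie nodes:
  n0 'ε': a→1 b→6 d→4 e→2
  n1 'a': a→10  [P0 ends]
  n2 'e': a→3
  n3 'ea': ·  [P1 ends]
  n4 'd': e→5
  n5 'de': ·  [P2 ends]
  n6 'b': d→7
  n7 'bd': a→8
  n8 'bda': a→9
  n9 'bdaa': ·  [P3 ends]
  n10 'aa': ·  [P4 ends]

BFS fail/out derivation:
  n1('a'): parent n0 fail=0; on 'a' 0 → fail=0;  out {0}∪∅={0}
  n2('e'): parent n0 fail=0; on 'e' 0 → fail=0;  out ∅∪∅=∅
  n4('d'): parent n0 fail=0; on 'd' 0 → fail=0;  out ∅∪∅=∅
  n6('b'): parent n0 fail=0; on 'b' 0 → fail=0;  out ∅∪∅=∅
  n3('ea'): parent n2 fail=0; on 'a' 0 → fail=1;  out {1}∪{0}={0,1}
  n5('de'): parent n4 fail=0; on 'e' 0 → fail=2;  out {2}∪∅={2}
  n7('bd'): parent n6 fail=0; on 'd' 0 → fail=4;  out ∅∪∅=∅
  n10('aa'): parent n1 fail=0; on 'a' 0 → fail=1;  out {4}∪{0}={0,4}
  n8('bda'): parent n7 fail=4; on 'a' 4→0 → fail=1;  out ∅∪{0}={0}
  n9('bdaa'): parent n8 fail=1; on 'a' 1 → fail=10;  out {3}∪{0,4}={0,3,4}

Run:
[0] read 'c'  n0⇒n0
[1] read 'b'  n0⇒n6
[2] read 'd'  n6⇒n7
[3] read 'a'  n7⇒n8  emit P0@[3:3]
[4] read 'a'  n8⇒n9  emit P0@[4:4],P3@[1:4],P4@[3:4]
[5] read 'd'  n9⇒n4 ·f
[6] read 'd'  n4⇒n4 ·f
[7] read 'b'  n4⇒n6 ·f
[8] read 'd'  n6⇒n7
[9] read 'a'  n7⇒n8  emit P0@[9:9]
[10] read 'a'  n8⇒n9  emit P0@[10:10],P3@[7:10],P4@[9:10]
[11] read 'd'  n9⇒n4 ·f
[12] read 'e'  n4⇒n5  emit P2@[11:12]
[13] read 'b'  n5⇒n6 ·f
[14] read 'e'  n6⇒n2 ·f
[15] read 'c'  n2⇒n0 ·f
[16] read 'd'  n0⇒n4
[17] read 'b'  n4⇒n6 ·f
[18] read 'd'  n6⇒n7
[19] read 'a'  n7⇒n8  emit P0@[19:19]
[20] read 'd'  n8⇒n4 ·f
[21] read 'e'  n4⇒n5  emit P2@[20:21]
[22] read 'b'  n5⇒n6 ·f
[23] read 'a'  n6⇒n1 ·f  emit P0@[23:23]
[24] read 'e'  n1⇒n2 ·f
[25] read 'e'  n2⇒n2 ·f
[26] read 'a'  n2⇒n3  emit P0@[26:26],P1@[25:26]
[27] read 'a'  n3⇒n10 ·f  emit P0@[27:27],P4@[26:27]
[28] read 'a'  n10⇒n10 ·f  emit P0@[28:28],P4@[27:28]
[29] read 'a'  n10⇒n10 ·f  emit P0@[29:29],P4@[28:29]
[30] read 'a'  n10⇒n10 ·f  emit P0@[30:30],P4@[29:30]
[31] read 'c'  n10⇒n0 ·f
[32] read 'b'  n0⇒n6
[33] read 'd'  n6⇒n7
[34] read 'a'  n7⇒n8  emit P0@[34:34]
[35] read 'a'  n8⇒n9  emit P0@[35:35],P3@[32:35],P4@[34:35]
[36] read 'c'  n9⇒n0 ·f
[37] read 'e'  n0⇒n2
[38] read 'a'  n2⇒n3  emit P0@[38:38],P1@[37:38]
[39] read 'e'  n3⇒n2 ·f
[40] read 'e'  n2⇒n2 ·f
[41] read 'a'  n2⇒n3  emit P0@[41:41],P1@[40:41]
[42] read 'b'  n3⇒n6 ·f
[43] read 'd'  n6⇒n7
[44] read 'b'  n7⇒n6 ·f
[45] read 'd'  n6⇒n7
[46] read 'a'  n7⇒n8  emit P0@[46:46]
[47] read 'a'  n8⇒n9  emit P0@[47:47],P3@[44:47],P4@[46:47]
[48] read 'a'  n9⇒n10 ·f  emit P0@[48:48],P4@[47:48]
[49] read 'a'  n10⇒n10 ·f  emit P0@[49:49],P4@[48:49]
[50] read 'a'  n10⇒n10 ·f  emit P0@[50:50],P4@[49:50]
[51] read 'a'  n10⇒n10 ·f  emit P0@[51:51],P4@[50:51]
[52] read 'a'  n10⇒n10 ·f  emit P0@[52:52],P4@[51:52]
[53] read 'a'  n10⇒n10 ·f  emit P0@[53:53],P4@[52:53]
[54] read 'd'  n10⇒n4 ·f
[55] read 'e'  n4⇒n5  emit P2@[54:55]
[56] read 'b'  n5⇒n6 ·f
[57] read 'e'  n6⇒n2 ·f
[58] read 'a'  n2⇒n3  emit P0@[58:58],P1@[57:58]
[59] read 'a'  n3⇒n10 ·f  emit P0@[59:59],P4@[58:59]

Matches: [[3,0],[4,0],[4,3],[4,4],[9,0],[10,0],[10,3],[10,4],[12,2],[19,0],[21,2],[23,0],[26,0],[26,1],[27,0],[27,4],[28,0],[28,4],[29,0],[29,4],[30,0],[30,4],[34,0],[35,0],[35,3],[35,4],[38,0],[38,1],[41,0],[41,1],[46,0],[47,0],[47,3],[47,4],[48,0],[48,4],[49,0],[49,4],[50,0],[50,4],[51,0],[51,4],[52,0],[52,4],[53,0],[53,4],[55,2],[58,0],[58,1],[59,0],[59,4]]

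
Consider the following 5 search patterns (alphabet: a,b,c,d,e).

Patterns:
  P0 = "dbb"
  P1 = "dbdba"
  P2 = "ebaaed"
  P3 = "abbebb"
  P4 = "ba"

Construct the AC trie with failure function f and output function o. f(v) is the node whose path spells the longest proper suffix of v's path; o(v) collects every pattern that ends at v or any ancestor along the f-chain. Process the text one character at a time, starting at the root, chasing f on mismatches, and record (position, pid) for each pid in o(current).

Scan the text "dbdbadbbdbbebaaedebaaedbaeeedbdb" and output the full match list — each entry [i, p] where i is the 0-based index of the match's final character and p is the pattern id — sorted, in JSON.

Build:
Trie nodes:
  0='ε' goto a→13 b→19 d→1 e→7
  1='d' goto b→2
  2='db' goto b→3 d→4
  3='dbb' goto ·  ←P0
  4='dbd' goto b→5
  5='dbdb' goto a→6
  6='dbdba' goto ·  ←P1
  7='e' goto b→8
  8='eb' goto a→9
  9='eba' goto a→10
  10='ebaa' goto e→11
  11='ebaae' goto d→12
  12='ebaaed' goto ·  ←P2
  13='a' goto b→14
  14='ab' goto b→15
  15='abb' goto e→16
  16='abbe' goto b→17
  17='abbeb' goto b→18
  18='abbebb' goto ·  ←P3
  19='b' goto a→20
  20='ba' goto ·  ←P4

BFS fail/out derivation:
  n1('d'): parent n0 fail=0; on 'd' 0 → fail=0;  out ∅∪∅=∅
  n7('e'): parent n0 fail=0; on 'e' 0 → fail=0;  out ∅∪∅=∅
  n13('a'): parent n0 fail=0; on 'a' 0 → fail=0;  out ∅∪∅=∅
  n19('b'): parent n0 fail=0; on 'b' 0 → fail=0;  out ∅∪∅=∅
  n2('db'): parent n1 fail=0; on 'b' 0 → fail=19;  out ∅∪∅=∅
  n8('eb'): parent n7 fail=0; on 'b' 0 → fail=19;  out ∅∪∅=∅
  n14('ab'): parent n13 fail=0; on 'b' 0 → fail=19;  out ∅∪∅=∅
  n20('ba'): parent n19 fail=0; on 'a' 0 → fail=13;  out {4}∪∅={4}
  n3('dbb'): parent n2 fail=19; on 'b' 19→0 → fail=19;  out {0}∪∅={0}
  n4('dbd'): parent n2 fail=19; on 'd' 19→0 → fail=1;  out ∅∪∅=∅
  n9('eba'): parent n8 fail=19; on 'a' 19 → fail=20;  out ∅∪{4}={4}
  n15('abb'): parent n14 fail=19; on 'b' 19→0 → fail=19;  out ∅∪∅=∅
  n5('dbdb'): parent n4 fail=1; on 'b' 1 → fail=2;  out ∅∪∅=∅
  n10('ebaa'): parent n9 fail=20; on 'a' 20→13→0 → fail=13;  out ∅∪∅=∅
  n16('abbe'): parent n15 fail=19; on 'e' 19→0 → fail=7;  out ∅∪∅=∅
  n6('dbdba'): parent n5 fail=2; on 'a' 2→19 → fail=20;  out {1}∪{4}={1,4}
  n11('ebaae'): parent n10 fail=13; on 'e' 13→0 → fail=7;  out ∅∪∅=∅
  n17('abbeb'): parent n16 fail=7; on 'b' 7 → fail=8;  out ∅∪∅=∅
  n12('ebaaed'): parent n11 fail=7; on 'd' 7→0 → fail=1;  out {2}∪∅={2}
  n18('abbebb'): parent n17 fail=8; on 'b' 8→19→0 → fail=19;  out {3}∪∅={3}

Scan:
i=0 'd': node 0→1
i=1 'b': node 1→2
i=2 'd': node 2→4
i=3 'b': node 4→5
i=4 'a': node 5→6  → match P1@[0:4],P4@[3:4]
i=5 'd': node 6→1 (via fail)
i=6 'b': node 1→2
i=7 'b': node 2→3  → match P0@[5:7]
i=8 'd': node 3→1 (via fail)
i=9 'b': node 1→2
i=10 'b': node 2→3  → match P0@[8:10]
i=11 'e': node 3→7 (via fail)
i=12 'b': node 7→8
i=13 'a': node 8→9  → match P4@[12:13]
i=14 'a': node 9→10
i=15 'e': node 10→11
i=16 'd': node 11→12  → match P2@[11:16]
i=17 'e': node 12→7 (via fail)
i=18 'b': node 7→8
i=19 'a': node 8→9  → match P4@[18:19]
i=20 'a': node 9→10
i=21 'e': node 10→11
i=22 'd': node 11→12  → match P2@[17:22]
i=23 'b': node 12→2 (via fail)
i=24 'a': node 2→20 (via fail)  → match P4@[23:24]
i=25 'e': node 20→7 (via fail)
i=26 'e': node 7→7 (via fail)
i=27 'e': node 7→7 (via fail)
i=28 'd': node 7→1 (via fail)
i=29 'b': node 1→2
i=30 'd': node 2→4
i=31 'b': node 4→5

Matches: [[4,1],[4,4],[7,0],[10,0],[13,4],[16,2],[19,4],[22,2],[24,4]]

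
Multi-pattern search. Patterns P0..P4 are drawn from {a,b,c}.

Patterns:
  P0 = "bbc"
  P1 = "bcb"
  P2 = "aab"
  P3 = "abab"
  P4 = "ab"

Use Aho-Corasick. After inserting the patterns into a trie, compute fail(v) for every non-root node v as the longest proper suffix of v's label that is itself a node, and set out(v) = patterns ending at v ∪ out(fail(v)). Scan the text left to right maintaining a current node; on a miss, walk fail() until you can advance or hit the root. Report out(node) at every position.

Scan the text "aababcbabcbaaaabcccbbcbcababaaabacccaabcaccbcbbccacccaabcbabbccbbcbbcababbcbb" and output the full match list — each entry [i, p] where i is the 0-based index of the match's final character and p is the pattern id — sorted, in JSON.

Build:
Trie (insert patterns):
  n0 'ε': a→6 b→1
  n1 'b': b→2 c→4
  n2 'bb': c→3
  n3 'bbc': ·  ←P0
  n4 'bc': b→5
  n5 'bcb': ·  ←P1
  n6 'a': a→7 b→9
  n7 'aa': b→8
  n8 'aab': ·  ←P2
  n9 'ab': a→10  ←P4
  n10 'aba': b→11
  n11 'abab': ·  ←P3

Failure links (BFS by depth):
  fail(1) 'b': from fail(0)=0 chase 'b': 0 ⇒ 0;  out=∅∪out(0)=∅
  fail(6) 'a': from fail(0)=0 chase 'a': 0 ⇒ 0;  out=∅∪out(0)=∅
  fail(2) 'bb': from fail(1)=0 chase 'b': 0 ⇒ 1;  out=∅∪out(1)=∅
  fail(4) 'bc': from fail(1)=0 chase 'c': 0 ⇒ 0;  out=∅∪out(0)=∅
  fail(7) 'aa': from fail(6)=0 chase 'a': 0 ⇒ 6;  out=∅∪out(6)=∅
  fail(9) 'ab': from fail(6)=0 chase 'b': 0 ⇒ 1;  out={4}∪out(1)={4}
  fail(3) 'bbc': from fail(2)=1 chase 'c': 1 ⇒ 4;  out={0}∪out(4)={0}
  fail(5) 'bcb': from fail(4)=0 chase 'b': 0 ⇒ 1;  out={1}∪out(1)={1}
  fail(8) 'aab': from fail(7)=6 chase 'b': 6 ⇒ 9;  out={2}∪out(9)={2,4}
  fail(10) 'aba': from fail(9)=1 chase 'a': 1→0 ⇒ 6;  out=∅∪out(6)=∅
  fail(11) 'abab': from fail(10)=6 chase 'b': 6 ⇒ 9;  out={3}∪out(9)={3,4}

Scan:
pos 0 'a': at 6
pos 1 'a': at 7
pos 2 'b': at 8  ** P2@[0:2],P4@[1:2]
pos 3 'a': at 10 (via fail)
pos 4 'b': at 11  ** P3@[1:4],P4@[3:4]
pos 5 'c': at 4 (via fail)
pos 6 'b': at 5  ** P1@[4:6]
pos 7 'a': at 6 (via fail)
pos 8 'b': at 9  ** P4@[7:8]
pos 9 'c': at 4 (via fail)
pos 10 'b': at 5  ** P1@[8:10]
pos 11 'a': at 6 (via fail)
pos 12 'a': at 7
pos 13 'a': at 7 (via fail)
pos 14 'a': at 7 (via fail)
pos 15 'b': at 8  ** P2@[13:15],P4@[14:15]
pos 16 'c': at 4 (via fail)
pos 17 'c': at 0 (via fail)
pos 18 'c': at 0
pos 19 'b': at 1
pos 20 'b': at 2
pos 21 'c': at 3  ** P0@[19:21]
pos 22 'b': at 5 (via fail)  ** P1@[20:22]
pos 23 'c': at 4 (via fail)
pos 24 'a': at 6 (via fail)
pos 25 'b': at 9  ** P4@[24:25]
pos 26 'a': at 10
pos 27 'b': at 11  ** P3@[24:27],P4@[26:27]
pos 28 'a': at 10 (via fail)
pos 29 'a': at 7 (via fail)
pos 30 'a': at 7 (via fail)
pos 31 'b': at 8  ** P2@[29:31],P4@[30:31]
pos 32 'a': at 10 (via fail)
pos 33 'c': at 0 (via fail)
pos 34 'c': at 0
pos 35 'c': at 0
pos 36 'a': at 6
pos 37 'a': at 7
pos 38 'b': at 8  ** P2@[36:38],P4@[37:38]
pos 39 'c': at 4 (via fail)
pos 40 'a': at 6 (via fail)
pos 41 'c': at 0 (via fail)
pos 42 'c': at 0
pos 43 'b': at 1
pos 44 'c': at 4
pos 45 'b': at 5  ** P1@[43:45]
pos 46 'b': at 2 (via fail)
pos 47 'c': at 3  ** P0@[45:47]
pos 48 'c': at 0 (via fail)
pos 49 'a': at 6
pos 50 'c': at 0 (via fail)
pos 51 'c': at 0
pos 52 'c': at 0
pos 53 'a': at 6
pos 54 'a': at 7
pos 55 'b': at 8  ** P2@[53:55],P4@[54:55]
pos 56 'c': at 4 (via fail)
pos 57 'b': at 5  ** P1@[55:57]
pos 58 'a': at 6 (via fail)
pos 59 'b': at 9  ** P4@[58:59]
pos 60 'b': at 2 (via fail)
pos 61 'c': at 3  ** P0@[59:61]
pos 62 'c': at 0 (via fail)
pos 63 'b': at 1
pos 64 'b': at 2
pos 65 'c': at 3  ** P0@[63:65]
pos 66 'b': at 5 (via fail)  ** P1@[64:66]
pos 67 'b': at 2 (via fail)
pos 68 'c': at 3  ** P0@[66:68]
pos 69 'a': at 6 (via fail)
pos 70 'b': at 9  ** P4@[69:70]
pos 71 'a': at 10
pos 72 'b': at 11  ** P3@[69:72],P4@[71:72]
pos 73 'b': at 2 (via fail)
pos 74 'c': at 3  ** P0@[72:74]
pos 75 'b': at 5 (via fail)  ** P1@[73:75]
pos 76 'b': at 2 (via fail)

Matches: [[2,2],[2,4],[4,3],[4,4],[6,1],[8,4],[10,1],[15,2],[15,4],[21,0],[22,1],[25,4],[27,3],[27,4],[31,2],[31,4],[38,2],[38,4],[45,1],[47,0],[55,2],[55,4],[57,1],[59,4],[61,0],[65,0],[66,1],[68,0],[70,4],[72,3],[72,4],[74,0],[75,1]]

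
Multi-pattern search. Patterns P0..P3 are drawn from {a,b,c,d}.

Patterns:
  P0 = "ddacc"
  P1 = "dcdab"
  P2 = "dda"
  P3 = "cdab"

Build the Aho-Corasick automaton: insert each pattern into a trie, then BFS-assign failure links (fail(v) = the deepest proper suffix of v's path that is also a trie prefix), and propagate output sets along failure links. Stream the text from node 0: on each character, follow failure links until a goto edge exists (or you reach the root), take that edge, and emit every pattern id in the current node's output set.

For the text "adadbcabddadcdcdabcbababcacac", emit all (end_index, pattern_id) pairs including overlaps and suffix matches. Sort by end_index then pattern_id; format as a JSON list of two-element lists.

Build automaton:
Trie nodes:
  n0 'ε': c→10 d→1
  n1 'd': c→6 d→2
  n2 'dd': a→3
  n3 'dda': c→4  [P2 ends]
  n4 'ddac': c→5
  n5 'ddacc': ·  [P0 ends]
  n6 'dc': d→7
  n7 'dcd': a→8
  n8 'dcda': b→9
  n9 'dcdab': ·  [P1 ends]
  n10 'c': d→11
  n11 'cd': a→12
  n12 'cda': b→13
  n13 'cdab': ·  [P3 ends]

BFS fail/out derivation:
  fail(1) 'd': from fail(0)=0 chase 'd': 0 ⇒ 0;  out=∅∪out(0)=∅
  fail(10) 'c': from fail(0)=0 chase 'c': 0 ⇒ 0;  out=∅∪out(0)=∅
  fail(2) 'dd': from fail(1)=0 chase 'd': 0 ⇒ 1;  out=∅∪out(1)=∅
  fail(6) 'dc': from fail(1)=0 chase 'c': 0 ⇒ 10;  out=∅∪out(10)=∅
  fail(11) 'cd': from fail(10)=0 chase 'd': 0 ⇒ 1;  out=∅∪out(1)=∅
  fail(3) 'dda': from fail(2)=1 chase 'a': 1→0 ⇒ 0;  out={2}∪out(0)={2}
  fail(7) 'dcd': from fail(6)=10 chase 'd': 10 ⇒ 11;  out=∅∪out(11)=∅
  fail(12) 'cda': from fail(11)=1 chase 'a': 1→0 ⇒ 0;  out=∅∪out(0)=∅
  fail(4) 'ddac': from fail(3)=0 chase 'c': 0 ⇒ 10;  out=∅∪out(10)=∅
  fail(8) 'dcda': from fail(7)=11 chase 'a': 11 ⇒ 12;  out=∅∪out(12)=∅
  fail(13) 'cdab': from fail(12)=0 chase 'b': 0 ⇒ 0;  out={3}∪out(0)={3}
  fail(5) 'ddacc': from fail(4)=10 chase 'c': 10→0 ⇒ 10;  out={0}∪out(10)={0}
  fail(9) 'dcdab': from fail(8)=12 chase 'b': 12 ⇒ 13;  out={1}∪out(13)={1,3}

Scan:
pos 0 'a': at 0
pos 1 'd': at 1
pos 2 'a': at 0 (fail-walked)
pos 3 'd': at 1
pos 4 'b': at 0 (fail-walked)
pos 5 'c': at 10
pos 6 'a': at 0 (fail-walked)
pos 7 'b': at 0
pos 8 'd': at 1
pos 9 'd': at 2
pos 10 'a': at 3  emit P2@[8:10]
pos 11 'd': at 1 (fail-walked)
pos 12 'c': at 6
pos 13 'd': at 7
pos 14 'c': at 6 (fail-walked)
pos 15 'd': at 7
pos 16 'a': at 8
pos 17 'b': at 9  emit P1@[13:17],P3@[14:17]
pos 18 'c': at 10 (fail-walked)
pos 19 'b': at 0 (fail-walked)
pos 20 'a': at 0
pos 21 'b': at 0
pos 22 'a': at 0
pos 23 'b': at 0
pos 24 'c': at 10
pos 25 'a': at 0 (fail-walked)
pos 26 'c': at 10
pos 27 'a': at 0 (fail-walked)
pos 28 'c': at 10

All matches (sorted): [[10,2],[17,1],[17,3]]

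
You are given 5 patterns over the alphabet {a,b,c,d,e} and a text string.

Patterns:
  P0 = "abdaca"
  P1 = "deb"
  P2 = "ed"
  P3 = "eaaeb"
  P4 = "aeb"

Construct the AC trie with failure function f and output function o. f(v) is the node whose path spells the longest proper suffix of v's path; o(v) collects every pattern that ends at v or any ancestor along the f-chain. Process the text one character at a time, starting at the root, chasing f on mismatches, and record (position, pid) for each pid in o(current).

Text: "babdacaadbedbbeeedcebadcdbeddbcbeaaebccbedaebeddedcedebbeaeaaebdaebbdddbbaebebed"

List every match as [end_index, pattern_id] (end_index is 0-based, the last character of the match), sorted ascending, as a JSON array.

Build:
Trie nodes:
  n0 'ε': a→1 d→7 e→10
  n1 'a': b→2 e→16
  n2 'ab': d→3
  n3 'abd': a→4
  n4 'abda': c→5
  n5 'abdac': a→6
  n6 'abdaca': ·  ←P0
  n7 'd': e→8
  n8 'de': b→9
  n9 'deb': ·  ←P1
  n10 'e': a→12 d→11
  n11 'ed': ·  ←P2
  n12 'ea': a→13
  n13 'eaa': e→14
  n14 'eaae': b→15
  n15 'eaaeb': ·  ←P3
  n16 'ae': b→17
  n17 'aeb': ·  ←P4

Failure links (BFS by depth):
  n1('a'): parent n0 fail=0; on 'a' 0 → fail=0;  out ∅∪∅=∅
  n7('d'): parent n0 fail=0; on 'd' 0 → fail=0;  out ∅∪∅=∅
  n10('e'): parent n0 fail=0; on 'e' 0 → fail=0;  out ∅∪∅=∅
  n2('ab'): parent n1 fail=0; on 'b' 0 → fail=0;  out ∅∪∅=∅
  n8('de'): parent n7 fail=0; on 'e' 0 → fail=10;  out ∅∪∅=∅
  n11('ed'): parent n10 fail=0; on 'd' 0 → fail=7;  out {2}∪∅={2}
  n12('ea'): parent n10 fail=0; on 'a' 0 → fail=1;  out ∅∪∅=∅
  n16('ae'): parent n1 fail=0; on 'e' 0 → fail=10;  out ∅∪∅=∅
  n3('abd'): parent n2 fail=0; on 'd' 0 → fail=7;  out ∅∪∅=∅
  n9('deb'): parent n8 fail=10; on 'b' 10→0 → fail=0;  out {1}∪∅={1}
  n13('eaa'): parent n12 fail=1; on 'a' 1→0 → fail=1;  out ∅∪∅=∅
  n17('aeb'): parent n16 fail=10; on 'b' 10→0 → fail=0;  out {4}∪∅={4}
  n4('abda'): parent n3 fail=7; on 'a' 7→0 → fail=1;  out ∅∪∅=∅
  n14('eaae'): parent n13 fail=1; on 'e' 1 → fail=16;  out ∅∪∅=∅
  n5('abdac'): parent n4 fail=1; on 'c' 1→0 → fail=0;  out ∅∪∅=∅
  n15('eaaeb'): parent n14 fail=16; on 'b' 16 → fail=17;  out {3}∪{4}={3,4}
  n6('abdaca'): parent n5 fail=0; on 'a' 0 → fail=1;  out {0}∪∅={0}

Scan:
[0] read 'b'  n0⇒n0
[1] read 'a'  n0⇒n1
[2] read 'b'  n1⇒n2
[3] read 'd'  n2⇒n3
[4] read 'a'  n3⇒n4
[5] read 'c'  n4⇒n5
[6] read 'a'  n5⇒n6  ** P0@[1:6]
[7] read 'a'  n6⇒n1 (fail-walked)
[8] read 'd'  n1⇒n7 (fail-walked)
[9] read 'b'  n7⇒n0 (fail-walked)
[10] read 'e'  n0⇒n10
[11] read 'd'  n10⇒n11  ** P2@[10:11]
[12] read 'b'  n11⇒n0 (fail-walked)
[13] read 'b'  n0⇒n0
[14] read 'e'  n0⇒n10
[15] read 'e'  n10⇒n10 (fail-walked)
[16] read 'e'  n10⇒n10 (fail-walked)
[17] read 'd'  n10⇒n11  ** P2@[16:17]
[18] read 'c'  n11⇒n0 (fail-walked)
[19] read 'e'  n0⇒n10
[20] read 'b'  n10⇒n0 (fail-walked)
[21] read 'a'  n0⇒n1
[22] read 'd'  n1⇒n7 (fail-walked)
[23] read 'c'  n7⇒n0 (fail-walked)
[24] read 'd'  n0⇒n7
[25] read 'b'  n7⇒n0 (fail-walked)
[26] read 'e'  n0⇒n10
[27] read 'd'  n10⇒n11  ** P2@[26:27]
[28] read 'd'  n11⇒n7 (fail-walked)
[29] read 'b'  n7⇒n0 (fail-walked)
[30] read 'c'  n0⇒n0
[31] read 'b'  n0⇒n0
[32] read 'e'  n0⇒n10
[33] read 'a'  n10⇒n12
[34] read 'a'  n12⇒n13
[35] read 'e'  n13⇒n14
[36] read 'b'  n14⇒n15  ** P3@[32:36],P4@[34:36]
[37] read 'c'  n15⇒n0 (fail-walked)
[38] read 'c'  n0⇒n0
[39] read 'b'  n0⇒n0
[40] read 'e'  n0⇒n10
[41] read 'd'  n10⇒n11  ** P2@[40:41]
[42] read 'a'  n11⇒n1 (fail-walked)
[43] read 'e'  n1⇒n16
[44] read 'b'  n16⇒n17  ** P4@[42:44]
[45] read 'e'  n17⇒n10 (fail-walked)
[46] read 'd'  n10⇒n11  ** P2@[45:46]
[47] read 'd'  n11⇒n7 (fail-walked)
[48] read 'e'  n7⇒n8
[49] read 'd'  n8⇒n11 (fail-walked)  ** P2@[48:49]
[50] read 'c'  n11⇒n0 (fail-walked)
[51] read 'e'  n0⇒n10
[52] read 'd'  n10⇒n11  ** P2@[51:52]
[53] read 'e'  n11⇒n8 (fail-walked)
[54] read 'b'  n8⇒n9  ** P1@[52:54]
[55] read 'b'  n9⇒n0 (fail-walked)
[56] read 'e'  n0⇒n10
[57] read 'a'  n10⇒n12
[58] read 'e'  n12⇒n16 (fail-walked)
[59] read 'a'  n16⇒n12 (fail-walked)
[60] read 'a'  n12⇒n13
[61] read 'e'  n13⇒n14
[62] read 'b'  n14⇒n15  ** P3@[58:62],P4@[60:62]
[63] read 'd'  n15⇒n7 (fail-walked)
[64] read 'a'  n7⇒n1 (fail-walked)
[65] read 'e'  n1⇒n16
[66] read 'b'  n16⇒n17  ** P4@[64:66]
[67] read 'b'  n17⇒n0 (fail-walked)
[68] read 'd'  n0⇒n7
[69] read 'd'  n7⇒n7 (fail-walked)
[70] read 'd'  n7⇒n7 (fail-walked)
[71] read 'b'  n7⇒n0 (fail-walked)
[72] read 'b'  n0⇒n0
[73] read 'a'  n0⇒n1
[74] read 'e'  n1⇒n16
[75] read 'b'  n16⇒n17  ** P4@[73:75]
[76] read 'e'  n17⇒n10 (fail-walked)
[77] read 'b'  n10⇒n0 (fail-walked)
[78] read 'e'  n0⇒n10
[79] read 'd'  n10⇒n11  ** P2@[78:79]

Result: [[6,0],[11,2],[17,2],[27,2],[36,3],[36,4],[41,2],[44,4],[46,2],[49,2],[52,2],[54,1],[62,3],[62,4],[66,4],[75,4],[79,2]]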